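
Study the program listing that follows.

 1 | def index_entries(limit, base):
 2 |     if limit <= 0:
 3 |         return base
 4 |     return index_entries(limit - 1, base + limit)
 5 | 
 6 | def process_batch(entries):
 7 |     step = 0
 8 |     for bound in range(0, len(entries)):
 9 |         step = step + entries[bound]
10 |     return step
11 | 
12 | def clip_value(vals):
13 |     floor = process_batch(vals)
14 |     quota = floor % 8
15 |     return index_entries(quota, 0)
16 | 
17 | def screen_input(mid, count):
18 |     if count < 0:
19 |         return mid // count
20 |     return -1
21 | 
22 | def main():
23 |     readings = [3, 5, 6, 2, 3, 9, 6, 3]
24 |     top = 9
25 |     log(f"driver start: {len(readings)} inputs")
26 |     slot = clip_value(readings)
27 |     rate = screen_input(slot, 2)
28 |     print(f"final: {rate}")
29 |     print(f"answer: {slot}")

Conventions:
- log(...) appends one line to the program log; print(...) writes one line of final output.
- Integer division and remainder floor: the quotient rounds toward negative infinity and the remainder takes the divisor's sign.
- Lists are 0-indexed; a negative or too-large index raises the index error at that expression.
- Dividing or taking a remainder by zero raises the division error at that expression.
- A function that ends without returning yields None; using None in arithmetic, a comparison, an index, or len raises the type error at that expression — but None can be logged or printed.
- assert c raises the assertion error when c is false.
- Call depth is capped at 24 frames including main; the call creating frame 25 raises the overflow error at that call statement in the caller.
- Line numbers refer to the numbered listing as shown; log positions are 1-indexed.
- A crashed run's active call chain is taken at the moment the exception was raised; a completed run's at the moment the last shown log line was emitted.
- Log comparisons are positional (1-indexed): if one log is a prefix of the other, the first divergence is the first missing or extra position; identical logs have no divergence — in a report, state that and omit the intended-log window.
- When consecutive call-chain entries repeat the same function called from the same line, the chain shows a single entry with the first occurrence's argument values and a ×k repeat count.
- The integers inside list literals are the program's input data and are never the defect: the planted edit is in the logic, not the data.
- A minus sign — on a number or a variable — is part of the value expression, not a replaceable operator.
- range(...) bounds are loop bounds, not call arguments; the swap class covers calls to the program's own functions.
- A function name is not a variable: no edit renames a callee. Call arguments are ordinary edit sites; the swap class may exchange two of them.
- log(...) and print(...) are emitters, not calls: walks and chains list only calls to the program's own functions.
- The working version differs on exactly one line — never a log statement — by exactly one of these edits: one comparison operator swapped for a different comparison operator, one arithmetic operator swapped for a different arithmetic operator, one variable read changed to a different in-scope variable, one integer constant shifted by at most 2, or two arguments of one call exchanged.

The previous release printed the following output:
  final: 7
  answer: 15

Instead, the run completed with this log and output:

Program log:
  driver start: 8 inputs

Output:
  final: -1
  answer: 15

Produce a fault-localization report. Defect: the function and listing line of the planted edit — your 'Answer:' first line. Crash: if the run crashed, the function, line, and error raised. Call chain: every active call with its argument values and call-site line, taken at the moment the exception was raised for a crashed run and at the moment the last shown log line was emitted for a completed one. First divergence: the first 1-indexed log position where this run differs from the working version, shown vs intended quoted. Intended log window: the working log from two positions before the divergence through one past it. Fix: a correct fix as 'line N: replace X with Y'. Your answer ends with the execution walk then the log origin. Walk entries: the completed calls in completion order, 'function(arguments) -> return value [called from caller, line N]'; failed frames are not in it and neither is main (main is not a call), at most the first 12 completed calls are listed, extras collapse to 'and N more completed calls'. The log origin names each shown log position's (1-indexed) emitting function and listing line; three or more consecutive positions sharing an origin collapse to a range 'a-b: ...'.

Answer: the defect is in screen_input at line 18.
Key observation: Every logged value matches the working version; the printed result is what differs.
Call chain: main.
First divergence: none — the logs agree in full.
Execution walk:
  process_batch([3, 5, 6, 2, 3, 9, 6, 3]) -> 37  [called from clip_value, line 13]
  index_entries(0, 15) -> 15  [called from index_entries, line 4]
  index_entries(1, 14) -> 15  [called from index_entries, line 4]
  index_entries(2, 12) -> 15  [called from index_entries, line 4]
  index_entries(3, 9) -> 15  [called from index_entries, line 4]
  index_entries(4, 5) -> 15  [called from index_entries, line 4]
  index_entries(5, 0) -> 15  [called from clip_value, line 15]
  clip_value([3, 5, 6, 2, 3, 9, 6, 3]) -> 15  [called from main, line 26]
  screen_input(15, 2) -> -1  [called from main, line 27]
Origin of each log line:
  1: logged in main at line 25
A correct fix: line 18: replace `<` with `!=`.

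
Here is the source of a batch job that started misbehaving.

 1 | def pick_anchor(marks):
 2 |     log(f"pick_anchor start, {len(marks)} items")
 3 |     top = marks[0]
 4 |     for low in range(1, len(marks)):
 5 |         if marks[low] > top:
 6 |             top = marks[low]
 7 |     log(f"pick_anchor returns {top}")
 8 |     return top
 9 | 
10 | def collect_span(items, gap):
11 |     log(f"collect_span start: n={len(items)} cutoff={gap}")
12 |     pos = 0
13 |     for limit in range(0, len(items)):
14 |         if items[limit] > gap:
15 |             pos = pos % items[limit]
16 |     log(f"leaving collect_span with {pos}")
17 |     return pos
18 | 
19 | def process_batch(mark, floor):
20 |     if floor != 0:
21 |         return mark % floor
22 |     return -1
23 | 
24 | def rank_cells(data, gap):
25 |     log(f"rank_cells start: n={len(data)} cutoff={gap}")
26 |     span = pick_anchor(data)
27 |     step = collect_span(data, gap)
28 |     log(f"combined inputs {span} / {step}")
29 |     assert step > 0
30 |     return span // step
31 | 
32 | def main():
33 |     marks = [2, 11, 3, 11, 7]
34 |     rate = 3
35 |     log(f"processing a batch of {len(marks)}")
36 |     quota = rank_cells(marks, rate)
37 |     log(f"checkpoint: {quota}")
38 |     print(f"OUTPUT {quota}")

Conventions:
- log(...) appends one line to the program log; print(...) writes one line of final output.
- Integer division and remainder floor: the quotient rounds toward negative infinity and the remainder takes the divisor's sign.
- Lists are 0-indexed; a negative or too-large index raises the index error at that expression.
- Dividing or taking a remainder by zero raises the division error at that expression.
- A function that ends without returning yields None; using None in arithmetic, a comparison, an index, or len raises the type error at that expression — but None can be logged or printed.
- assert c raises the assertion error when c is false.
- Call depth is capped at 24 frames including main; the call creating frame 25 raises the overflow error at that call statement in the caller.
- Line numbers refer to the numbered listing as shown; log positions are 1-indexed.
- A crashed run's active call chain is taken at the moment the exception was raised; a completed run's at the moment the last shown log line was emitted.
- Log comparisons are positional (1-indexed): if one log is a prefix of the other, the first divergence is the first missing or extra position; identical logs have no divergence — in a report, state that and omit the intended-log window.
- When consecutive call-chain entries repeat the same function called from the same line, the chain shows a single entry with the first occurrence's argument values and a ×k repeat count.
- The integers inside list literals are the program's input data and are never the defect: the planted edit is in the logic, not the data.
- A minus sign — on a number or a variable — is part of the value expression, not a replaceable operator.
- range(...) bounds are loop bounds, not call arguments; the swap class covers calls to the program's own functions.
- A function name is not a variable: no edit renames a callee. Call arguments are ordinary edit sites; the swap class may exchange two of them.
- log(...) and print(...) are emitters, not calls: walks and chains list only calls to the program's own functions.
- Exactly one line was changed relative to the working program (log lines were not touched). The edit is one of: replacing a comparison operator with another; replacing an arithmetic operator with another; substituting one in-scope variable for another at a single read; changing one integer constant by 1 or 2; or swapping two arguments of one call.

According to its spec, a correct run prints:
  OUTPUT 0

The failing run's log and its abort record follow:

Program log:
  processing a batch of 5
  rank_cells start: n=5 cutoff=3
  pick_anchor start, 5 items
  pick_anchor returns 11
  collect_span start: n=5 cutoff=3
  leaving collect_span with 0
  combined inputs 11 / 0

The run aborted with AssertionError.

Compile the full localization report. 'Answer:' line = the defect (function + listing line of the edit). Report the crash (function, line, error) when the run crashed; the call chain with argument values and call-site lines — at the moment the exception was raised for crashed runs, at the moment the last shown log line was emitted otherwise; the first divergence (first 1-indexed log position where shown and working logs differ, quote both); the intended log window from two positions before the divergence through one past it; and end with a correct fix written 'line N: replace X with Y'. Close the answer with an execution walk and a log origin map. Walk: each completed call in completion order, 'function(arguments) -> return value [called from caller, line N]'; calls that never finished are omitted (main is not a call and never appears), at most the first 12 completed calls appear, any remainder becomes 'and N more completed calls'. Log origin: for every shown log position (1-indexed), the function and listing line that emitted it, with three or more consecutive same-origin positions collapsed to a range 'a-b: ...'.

Answer: the defect is in collect_span at line 15.
Key fact: Everything matches until log position 6, which reads 'leaving collect_span with 0' in place of 'leaving collect_span with 29'.
Crash: rank_cells, line 29, AssertionError.
Call chain: main -> rank_cells([2, 11, 3, 11, 7], 3) (called at line 36).
First divergence: position 6 — shown 'leaving collect_span with 0', intended 'leaving collect_span with 29'.
Intended log window:
  4: pick_anchor returns 11
  5: collect_span start: n=5 cutoff=3
  6: leaving collect_span with 29
  7: combined inputs 11 / 29
Execution walk:
  pick_anchor([2, 11, 3, 11, 7]) -> 11  [called from rank_cells, line 26]
  collect_span([2, 11, 3, 11, 7], 3) -> 0  [called from rank_cells, line 27]
Log line origins:
  1: logged in main at line 35
  2: logged in rank_cells at line 25
  3: logged in pick_anchor at line 2
  4: logged in pick_anchor at line 7
  5: logged in collect_span at line 11
  6: logged in collect_span at line 16
  7: logged in rank_cells at line 28
A correct fix: line 15: replace `%` with `+`.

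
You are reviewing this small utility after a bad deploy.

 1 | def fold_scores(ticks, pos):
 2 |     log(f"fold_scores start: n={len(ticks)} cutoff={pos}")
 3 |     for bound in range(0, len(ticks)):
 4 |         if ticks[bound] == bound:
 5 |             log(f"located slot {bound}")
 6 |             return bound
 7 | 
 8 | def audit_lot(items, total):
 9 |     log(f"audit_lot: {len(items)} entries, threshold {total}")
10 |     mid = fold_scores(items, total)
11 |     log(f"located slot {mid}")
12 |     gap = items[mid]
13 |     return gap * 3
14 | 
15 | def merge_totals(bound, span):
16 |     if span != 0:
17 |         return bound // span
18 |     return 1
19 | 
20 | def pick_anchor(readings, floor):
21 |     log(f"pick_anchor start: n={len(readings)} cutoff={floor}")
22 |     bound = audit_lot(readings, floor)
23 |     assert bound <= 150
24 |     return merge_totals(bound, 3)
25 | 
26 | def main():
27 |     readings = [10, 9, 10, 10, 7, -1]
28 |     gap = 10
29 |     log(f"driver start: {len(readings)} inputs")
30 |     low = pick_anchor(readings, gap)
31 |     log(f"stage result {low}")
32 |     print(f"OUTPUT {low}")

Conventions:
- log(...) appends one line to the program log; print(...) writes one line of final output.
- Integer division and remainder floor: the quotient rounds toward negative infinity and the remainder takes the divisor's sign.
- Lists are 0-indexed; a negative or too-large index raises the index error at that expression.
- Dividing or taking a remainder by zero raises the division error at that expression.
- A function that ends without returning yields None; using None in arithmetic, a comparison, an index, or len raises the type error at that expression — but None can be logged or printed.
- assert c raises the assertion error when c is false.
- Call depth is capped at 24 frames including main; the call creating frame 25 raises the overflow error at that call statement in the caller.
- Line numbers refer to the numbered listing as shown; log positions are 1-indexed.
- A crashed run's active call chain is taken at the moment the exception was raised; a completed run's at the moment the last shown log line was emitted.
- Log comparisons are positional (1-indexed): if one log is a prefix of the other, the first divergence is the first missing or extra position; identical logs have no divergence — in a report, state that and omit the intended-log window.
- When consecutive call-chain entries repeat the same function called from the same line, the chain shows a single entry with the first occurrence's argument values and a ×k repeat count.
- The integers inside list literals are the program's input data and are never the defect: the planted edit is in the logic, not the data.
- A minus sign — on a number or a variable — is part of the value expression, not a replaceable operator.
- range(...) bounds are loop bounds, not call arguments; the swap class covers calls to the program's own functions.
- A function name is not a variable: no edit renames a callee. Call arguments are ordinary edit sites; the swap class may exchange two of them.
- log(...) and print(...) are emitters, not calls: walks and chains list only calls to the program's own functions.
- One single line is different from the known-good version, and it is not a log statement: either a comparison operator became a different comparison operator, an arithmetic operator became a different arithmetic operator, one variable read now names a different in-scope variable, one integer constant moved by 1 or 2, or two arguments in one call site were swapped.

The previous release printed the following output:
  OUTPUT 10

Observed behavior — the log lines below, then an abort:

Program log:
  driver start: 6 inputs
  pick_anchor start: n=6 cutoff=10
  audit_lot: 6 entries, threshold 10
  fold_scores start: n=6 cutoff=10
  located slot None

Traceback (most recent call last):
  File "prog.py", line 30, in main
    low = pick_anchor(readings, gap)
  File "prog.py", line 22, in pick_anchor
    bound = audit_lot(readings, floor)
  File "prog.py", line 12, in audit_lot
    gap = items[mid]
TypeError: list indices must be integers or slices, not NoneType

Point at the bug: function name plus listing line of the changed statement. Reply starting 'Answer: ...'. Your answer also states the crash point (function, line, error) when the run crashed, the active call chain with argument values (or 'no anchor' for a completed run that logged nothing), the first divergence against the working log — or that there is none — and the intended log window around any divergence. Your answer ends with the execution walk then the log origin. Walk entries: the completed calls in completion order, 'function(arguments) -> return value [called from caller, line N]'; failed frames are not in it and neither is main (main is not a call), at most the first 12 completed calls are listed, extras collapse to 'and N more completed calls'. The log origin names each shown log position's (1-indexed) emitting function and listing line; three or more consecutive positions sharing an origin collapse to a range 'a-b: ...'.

Answer: the defect is in fold_scores at line 4.
The tell: Position 5 is the first bad log line: 'located slot None' should read 'located slot 0'.
Crash: audit_lot, line 12, TypeError.
Call chain: main -> pick_anchor([10, 9, 10, 10, 7, -1], 10) (called at line 30) -> audit_lot([10, 9, 10, 10, 7, -1], 10) (called at line 22).
First divergence: at position 5 the run shows 'located slot None' where the working version logs 'located slot 0'.
Intended log window:
  3: audit_lot: 6 entries, threshold 10
  4: fold_scores start: n=6 cutoff=10
  5: located slot 0
  6: located slot 0
Execution walk:
  fold_scores([10, 9, 10, 10, 7, -1], 10) -> None  [called from audit_lot, line 10]
Log origins:
  1 — main, line 29
  2 — pick_anchor, line 21
  3 — audit_lot, line 9
  4 — fold_scores, line 2
  5 — audit_lot, line 11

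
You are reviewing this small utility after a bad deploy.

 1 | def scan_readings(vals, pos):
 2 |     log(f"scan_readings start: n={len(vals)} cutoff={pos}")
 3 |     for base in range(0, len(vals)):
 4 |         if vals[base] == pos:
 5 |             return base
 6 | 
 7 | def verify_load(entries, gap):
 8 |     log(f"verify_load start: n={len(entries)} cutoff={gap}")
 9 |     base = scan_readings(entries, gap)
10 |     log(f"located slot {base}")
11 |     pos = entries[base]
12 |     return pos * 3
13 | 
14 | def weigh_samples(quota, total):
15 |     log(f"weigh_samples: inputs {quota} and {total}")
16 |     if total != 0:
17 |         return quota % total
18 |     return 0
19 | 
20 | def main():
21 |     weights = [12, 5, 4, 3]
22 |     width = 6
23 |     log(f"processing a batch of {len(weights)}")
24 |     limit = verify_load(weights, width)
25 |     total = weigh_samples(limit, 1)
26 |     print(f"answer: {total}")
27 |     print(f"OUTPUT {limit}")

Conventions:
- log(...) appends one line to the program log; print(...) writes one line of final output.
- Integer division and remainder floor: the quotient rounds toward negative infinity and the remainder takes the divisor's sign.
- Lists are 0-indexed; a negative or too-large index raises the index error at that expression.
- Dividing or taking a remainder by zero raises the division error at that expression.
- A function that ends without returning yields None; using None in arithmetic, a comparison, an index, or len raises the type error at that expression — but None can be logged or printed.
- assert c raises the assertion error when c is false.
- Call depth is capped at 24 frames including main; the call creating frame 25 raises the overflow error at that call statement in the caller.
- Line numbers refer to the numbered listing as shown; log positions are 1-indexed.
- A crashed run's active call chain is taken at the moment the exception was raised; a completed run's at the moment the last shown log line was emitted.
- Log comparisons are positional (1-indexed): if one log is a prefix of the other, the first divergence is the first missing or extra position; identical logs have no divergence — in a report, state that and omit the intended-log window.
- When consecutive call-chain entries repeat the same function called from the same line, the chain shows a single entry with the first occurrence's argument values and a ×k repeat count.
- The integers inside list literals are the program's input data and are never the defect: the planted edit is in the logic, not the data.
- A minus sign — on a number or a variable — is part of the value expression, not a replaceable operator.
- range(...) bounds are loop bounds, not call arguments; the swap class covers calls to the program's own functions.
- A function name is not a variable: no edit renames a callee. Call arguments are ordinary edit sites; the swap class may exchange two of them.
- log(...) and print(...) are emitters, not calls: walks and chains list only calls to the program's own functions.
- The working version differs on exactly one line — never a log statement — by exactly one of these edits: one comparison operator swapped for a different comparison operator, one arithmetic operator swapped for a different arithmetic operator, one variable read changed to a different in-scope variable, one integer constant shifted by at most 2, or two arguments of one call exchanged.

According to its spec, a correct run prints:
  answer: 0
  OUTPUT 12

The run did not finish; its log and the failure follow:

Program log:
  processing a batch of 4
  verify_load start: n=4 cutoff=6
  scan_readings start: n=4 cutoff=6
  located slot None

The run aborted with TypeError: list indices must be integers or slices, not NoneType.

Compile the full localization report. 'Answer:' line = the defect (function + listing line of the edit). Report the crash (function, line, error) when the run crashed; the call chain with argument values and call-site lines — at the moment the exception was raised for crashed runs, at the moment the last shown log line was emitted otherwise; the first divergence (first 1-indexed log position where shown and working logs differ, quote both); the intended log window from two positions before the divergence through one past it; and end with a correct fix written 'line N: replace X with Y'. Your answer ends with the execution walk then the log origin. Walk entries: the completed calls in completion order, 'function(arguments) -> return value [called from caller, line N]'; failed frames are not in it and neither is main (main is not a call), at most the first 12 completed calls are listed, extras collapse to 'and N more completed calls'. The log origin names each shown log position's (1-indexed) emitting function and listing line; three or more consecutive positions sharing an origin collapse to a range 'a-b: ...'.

Answer: the defect is in main at line 22.
The tell: Log line 2 is where behavior first shows: 'verify_load start: n=4 cutoff=6' appears instead of 'verify_load start: n=4 cutoff=4'.
Crash: verify_load, line 11, TypeError.
Call chain: main -> verify_load([12, 5, 4, 3], 6) (called at line 24).
First divergence: at position 2 the run shows 'verify_load start: n=4 cutoff=6' where the working version logs 'verify_load start: n=4 cutoff=4'.
Intended log window:
  1: processing a batch of 4
  2: verify_load start: n=4 cutoff=4
  3: scan_readings start: n=4 cutoff=4
Execution walk:
  scan_readings([12, 5, 4, 3], 6) -> None  [called from verify_load, line 9]
Log origins:
  1: from main, line 23
  2: from verify_load, line 8
  3: from scan_readings, line 2
  4: from verify_load, line 10
A correct fix: line 22: replace `6` with `4`.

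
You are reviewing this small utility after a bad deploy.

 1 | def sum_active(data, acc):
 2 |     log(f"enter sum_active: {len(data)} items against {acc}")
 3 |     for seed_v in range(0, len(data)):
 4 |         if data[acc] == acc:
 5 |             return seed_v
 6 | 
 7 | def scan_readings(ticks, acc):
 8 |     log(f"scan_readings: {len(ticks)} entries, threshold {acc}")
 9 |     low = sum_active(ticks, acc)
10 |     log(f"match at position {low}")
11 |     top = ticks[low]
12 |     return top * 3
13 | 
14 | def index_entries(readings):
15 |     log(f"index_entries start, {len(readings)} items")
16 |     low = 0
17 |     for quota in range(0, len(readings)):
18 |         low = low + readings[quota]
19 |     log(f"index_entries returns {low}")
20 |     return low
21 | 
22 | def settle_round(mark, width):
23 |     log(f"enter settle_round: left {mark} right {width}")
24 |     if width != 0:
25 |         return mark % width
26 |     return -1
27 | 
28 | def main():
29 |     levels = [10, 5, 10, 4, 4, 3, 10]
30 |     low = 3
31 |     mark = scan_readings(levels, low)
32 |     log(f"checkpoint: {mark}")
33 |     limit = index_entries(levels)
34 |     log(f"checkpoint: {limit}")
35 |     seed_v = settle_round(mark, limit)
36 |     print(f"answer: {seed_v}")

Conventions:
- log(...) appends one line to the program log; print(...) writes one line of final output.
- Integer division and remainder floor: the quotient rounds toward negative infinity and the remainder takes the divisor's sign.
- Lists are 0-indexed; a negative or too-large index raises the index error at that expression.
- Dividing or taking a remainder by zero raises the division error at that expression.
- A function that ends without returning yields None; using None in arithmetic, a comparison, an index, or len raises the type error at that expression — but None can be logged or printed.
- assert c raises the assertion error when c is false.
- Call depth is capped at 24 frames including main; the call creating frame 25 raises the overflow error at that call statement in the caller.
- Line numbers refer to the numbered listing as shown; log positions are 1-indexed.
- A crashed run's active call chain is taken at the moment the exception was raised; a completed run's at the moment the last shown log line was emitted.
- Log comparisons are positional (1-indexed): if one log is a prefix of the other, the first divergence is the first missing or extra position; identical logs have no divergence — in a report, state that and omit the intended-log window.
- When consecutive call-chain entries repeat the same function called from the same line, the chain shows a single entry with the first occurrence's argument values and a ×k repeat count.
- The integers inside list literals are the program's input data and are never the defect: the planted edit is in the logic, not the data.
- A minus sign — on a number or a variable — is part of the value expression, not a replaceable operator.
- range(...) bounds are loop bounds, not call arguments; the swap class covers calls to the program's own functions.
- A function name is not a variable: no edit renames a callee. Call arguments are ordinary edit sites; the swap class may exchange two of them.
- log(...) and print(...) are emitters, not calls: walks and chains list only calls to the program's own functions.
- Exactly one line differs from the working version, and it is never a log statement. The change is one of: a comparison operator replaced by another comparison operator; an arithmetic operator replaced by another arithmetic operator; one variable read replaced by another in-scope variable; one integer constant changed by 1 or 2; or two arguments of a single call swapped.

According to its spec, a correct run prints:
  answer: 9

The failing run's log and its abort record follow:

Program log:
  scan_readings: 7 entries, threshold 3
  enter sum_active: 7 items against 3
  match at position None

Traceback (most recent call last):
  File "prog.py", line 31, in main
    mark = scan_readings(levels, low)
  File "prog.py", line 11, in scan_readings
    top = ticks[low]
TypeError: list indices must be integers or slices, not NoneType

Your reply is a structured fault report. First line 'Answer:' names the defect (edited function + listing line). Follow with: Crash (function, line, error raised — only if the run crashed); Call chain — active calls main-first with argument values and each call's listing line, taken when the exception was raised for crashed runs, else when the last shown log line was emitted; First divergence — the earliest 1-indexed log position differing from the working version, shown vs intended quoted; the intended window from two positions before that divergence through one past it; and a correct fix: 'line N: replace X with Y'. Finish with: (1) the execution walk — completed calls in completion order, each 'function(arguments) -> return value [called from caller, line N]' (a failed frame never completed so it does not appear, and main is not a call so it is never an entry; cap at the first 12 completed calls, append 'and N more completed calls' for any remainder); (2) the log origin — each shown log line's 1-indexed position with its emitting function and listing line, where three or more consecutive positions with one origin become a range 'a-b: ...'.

Answer: the defect is in sum_active at line 4.
Key observation: Everything matches until log position 3, which reads 'match at position None' in place of 'match at position 5'.
Crash: scan_readings, line 11, TypeError.
Call chain: main -> scan_readings([10, 5, 10, 4, 4, 3, 10], 3) (called at line 31).
First divergence: position 3; shown 'match at position None' vs intended 'match at position 5'.
Intended log window:
  1: scan_readings: 7 entries, threshold 3
  2: enter sum_active: 7 items against 3
  3: match at position 5
  4: checkpoint: 9
Execution walk:
  sum_active([10, 5, 10, 4, 4, 3, 10], 3) -> None  [called from scan_readings, line 9]
Log origin:
  1 — scan_readings, line 8
  2 — sum_active, line 2
  3 — scan_readings, line 10
A correct fix: line 4: replace `data[acc]` with `data[seed_v]`.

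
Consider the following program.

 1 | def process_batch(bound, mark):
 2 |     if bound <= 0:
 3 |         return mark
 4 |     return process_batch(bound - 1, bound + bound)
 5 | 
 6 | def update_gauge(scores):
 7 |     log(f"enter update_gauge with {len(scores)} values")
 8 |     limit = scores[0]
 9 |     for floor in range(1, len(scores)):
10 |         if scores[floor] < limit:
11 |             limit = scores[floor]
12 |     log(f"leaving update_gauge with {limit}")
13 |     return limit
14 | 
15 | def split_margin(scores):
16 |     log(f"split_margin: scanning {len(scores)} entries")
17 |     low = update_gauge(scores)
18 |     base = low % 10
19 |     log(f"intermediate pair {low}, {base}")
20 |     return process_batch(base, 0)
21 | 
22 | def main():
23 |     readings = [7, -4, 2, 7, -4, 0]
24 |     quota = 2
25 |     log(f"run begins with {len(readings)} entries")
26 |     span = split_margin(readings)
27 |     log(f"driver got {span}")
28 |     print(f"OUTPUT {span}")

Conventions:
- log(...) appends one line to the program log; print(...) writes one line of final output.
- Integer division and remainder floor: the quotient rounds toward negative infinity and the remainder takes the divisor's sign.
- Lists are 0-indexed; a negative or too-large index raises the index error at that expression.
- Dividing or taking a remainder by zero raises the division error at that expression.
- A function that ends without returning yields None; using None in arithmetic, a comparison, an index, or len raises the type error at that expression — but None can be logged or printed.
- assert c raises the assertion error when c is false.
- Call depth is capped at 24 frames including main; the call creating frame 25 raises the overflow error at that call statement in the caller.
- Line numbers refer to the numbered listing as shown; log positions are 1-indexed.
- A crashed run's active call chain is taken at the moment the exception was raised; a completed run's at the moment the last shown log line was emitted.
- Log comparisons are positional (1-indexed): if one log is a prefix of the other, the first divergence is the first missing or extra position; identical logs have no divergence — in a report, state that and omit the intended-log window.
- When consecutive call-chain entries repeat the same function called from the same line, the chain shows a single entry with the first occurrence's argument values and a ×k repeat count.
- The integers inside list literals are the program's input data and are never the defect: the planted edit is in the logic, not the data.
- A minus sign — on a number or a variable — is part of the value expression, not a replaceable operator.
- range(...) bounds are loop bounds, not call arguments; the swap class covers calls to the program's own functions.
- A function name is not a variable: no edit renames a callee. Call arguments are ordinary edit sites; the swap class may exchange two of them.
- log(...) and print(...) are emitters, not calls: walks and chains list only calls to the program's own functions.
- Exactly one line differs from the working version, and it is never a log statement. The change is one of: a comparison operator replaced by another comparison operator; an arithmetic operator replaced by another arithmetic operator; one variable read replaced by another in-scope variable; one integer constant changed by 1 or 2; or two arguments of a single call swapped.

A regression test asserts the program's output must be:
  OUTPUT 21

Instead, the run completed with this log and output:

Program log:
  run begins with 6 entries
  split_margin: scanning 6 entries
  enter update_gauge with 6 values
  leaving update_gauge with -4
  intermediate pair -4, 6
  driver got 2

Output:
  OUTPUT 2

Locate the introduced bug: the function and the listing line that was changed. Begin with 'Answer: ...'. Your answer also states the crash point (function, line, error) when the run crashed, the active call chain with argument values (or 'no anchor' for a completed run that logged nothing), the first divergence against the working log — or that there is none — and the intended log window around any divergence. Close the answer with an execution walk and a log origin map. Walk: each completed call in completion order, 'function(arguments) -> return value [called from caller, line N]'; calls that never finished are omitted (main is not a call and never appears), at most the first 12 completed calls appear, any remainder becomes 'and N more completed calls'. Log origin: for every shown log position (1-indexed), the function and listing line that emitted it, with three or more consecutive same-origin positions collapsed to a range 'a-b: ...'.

Answer: the defect is in process_batch at line 4.
Key observation: Position 6 is the first bad log line: 'driver got 2' should read 'driver got 21'.
Call chain: main.
First divergence: position 6 — shown 'driver got 2', intended 'driver got 21'.
Intended log window:
  4: leaving update_gauge with -4
  5: intermediate pair -4, 6
  6: driver got 21
Execution walk:
  update_gauge([7, -4, 2, 7, -4, 0]) -> -4  [called from split_margin, line 17]
  process_batch(0, 2) -> 2  [called from process_batch, line 4]
  process_batch(1, 4) -> 2  [called from process_batch, line 4]
  process_batch(2, 6) -> 2  [called from process_batch, line 4]
  process_batch(3, 8) -> 2  [called from process_batch, line 4]
  process_batch(4, 10) -> 2  [called from process_batch, line 4]
  process_batch(5, 12) -> 2  [called from process_batch, line 4]
  process_batch(6, 0) -> 2  [called from split_margin, line 20]
  split_margin([7, -4, 2, 7, -4, 0]) -> 2  [called from main, line 26]
Log line origins:
  1: from main, line 25
  2: from split_margin, line 16
  3: from update_gauge, line 7
  4: from update_gauge, line 12
  5: from split_margin, line 19
  6: from main, line 27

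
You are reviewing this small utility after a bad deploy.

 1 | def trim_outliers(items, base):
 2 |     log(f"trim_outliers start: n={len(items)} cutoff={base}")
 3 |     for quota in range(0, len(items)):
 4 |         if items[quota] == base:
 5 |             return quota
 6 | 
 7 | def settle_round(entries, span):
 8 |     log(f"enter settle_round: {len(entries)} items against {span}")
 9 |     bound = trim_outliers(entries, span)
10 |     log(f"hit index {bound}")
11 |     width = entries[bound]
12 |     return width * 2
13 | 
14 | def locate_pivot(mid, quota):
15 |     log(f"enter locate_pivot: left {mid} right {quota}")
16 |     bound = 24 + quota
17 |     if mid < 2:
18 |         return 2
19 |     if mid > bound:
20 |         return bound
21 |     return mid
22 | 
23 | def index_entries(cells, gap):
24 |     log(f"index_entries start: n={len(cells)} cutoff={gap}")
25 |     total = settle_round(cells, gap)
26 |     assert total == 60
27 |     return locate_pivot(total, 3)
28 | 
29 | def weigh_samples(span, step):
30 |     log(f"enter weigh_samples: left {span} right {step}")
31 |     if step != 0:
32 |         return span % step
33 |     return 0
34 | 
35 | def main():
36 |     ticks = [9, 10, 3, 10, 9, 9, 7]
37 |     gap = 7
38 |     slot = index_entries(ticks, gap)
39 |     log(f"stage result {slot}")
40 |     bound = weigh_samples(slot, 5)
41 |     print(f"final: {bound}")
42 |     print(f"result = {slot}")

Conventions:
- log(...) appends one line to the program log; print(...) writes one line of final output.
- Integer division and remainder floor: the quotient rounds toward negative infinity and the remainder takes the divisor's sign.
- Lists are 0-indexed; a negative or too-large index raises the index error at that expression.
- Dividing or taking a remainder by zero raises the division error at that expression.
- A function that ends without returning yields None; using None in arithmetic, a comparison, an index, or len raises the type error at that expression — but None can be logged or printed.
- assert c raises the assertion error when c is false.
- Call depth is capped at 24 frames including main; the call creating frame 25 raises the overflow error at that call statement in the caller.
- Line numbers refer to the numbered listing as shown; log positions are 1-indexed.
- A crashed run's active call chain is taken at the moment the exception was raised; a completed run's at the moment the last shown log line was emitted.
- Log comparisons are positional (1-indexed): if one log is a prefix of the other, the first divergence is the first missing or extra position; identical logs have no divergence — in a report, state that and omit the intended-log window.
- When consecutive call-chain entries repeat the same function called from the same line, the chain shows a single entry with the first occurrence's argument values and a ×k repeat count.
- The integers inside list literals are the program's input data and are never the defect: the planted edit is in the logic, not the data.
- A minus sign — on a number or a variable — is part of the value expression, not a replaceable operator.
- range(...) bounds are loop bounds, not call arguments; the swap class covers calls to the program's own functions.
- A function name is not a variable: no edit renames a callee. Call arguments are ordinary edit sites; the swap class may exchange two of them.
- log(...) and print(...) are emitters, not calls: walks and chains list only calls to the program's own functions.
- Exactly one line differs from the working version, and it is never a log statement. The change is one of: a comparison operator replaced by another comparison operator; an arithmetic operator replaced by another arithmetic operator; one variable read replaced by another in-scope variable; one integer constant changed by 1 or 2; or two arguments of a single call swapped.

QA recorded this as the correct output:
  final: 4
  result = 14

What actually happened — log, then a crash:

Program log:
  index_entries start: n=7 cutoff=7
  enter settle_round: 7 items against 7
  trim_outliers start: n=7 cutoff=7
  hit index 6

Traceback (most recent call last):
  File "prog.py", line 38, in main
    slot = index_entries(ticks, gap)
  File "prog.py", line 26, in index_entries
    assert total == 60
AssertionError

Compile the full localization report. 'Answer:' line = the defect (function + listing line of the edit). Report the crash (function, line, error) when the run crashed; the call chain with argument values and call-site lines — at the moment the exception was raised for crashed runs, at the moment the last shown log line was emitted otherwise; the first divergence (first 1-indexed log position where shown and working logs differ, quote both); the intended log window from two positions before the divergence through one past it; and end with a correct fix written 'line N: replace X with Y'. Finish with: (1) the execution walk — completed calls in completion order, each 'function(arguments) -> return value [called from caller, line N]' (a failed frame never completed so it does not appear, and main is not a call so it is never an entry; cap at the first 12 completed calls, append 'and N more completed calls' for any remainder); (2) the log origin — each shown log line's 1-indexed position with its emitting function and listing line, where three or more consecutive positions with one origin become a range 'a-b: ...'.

Answer: the defect is in index_entries at line 26.
Key fact: After 4 matching log lines the faulty run goes silent, while the working version continues with 'enter locate_pivot: left 14 right 3'.
Crash: index_entries, line 26, AssertionError.
Call chain: main -> index_entries([9, 10, 3, 10, 9, 9, 7], 7) (called at line 38).
First divergence: position 5 — after 4 matching lines the faulty run goes silent; intended next line 'enter locate_pivot: left 14 right 3'.
Intended log window:
  3: trim_outliers start: n=7 cutoff=7
  4: hit index 6
  5: enter locate_pivot: left 14 right 3
  6: stage result 14
Execution walk:
  trim_outliers([9, 10, 3, 10, 9, 9, 7], 7) -> 6  [called from settle_round, line 9]
  settle_round([9, 10, 3, 10, 9, 9, 7], 7) -> 14  [called from index_entries, line 25]
Origin of each log line:
  1 — index_entries, line 24
  2 — settle_round, line 8
  3 — trim_outliers, line 2
  4 — settle_round, line 10
A correct fix: line 26: replace `==` with `<=`.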